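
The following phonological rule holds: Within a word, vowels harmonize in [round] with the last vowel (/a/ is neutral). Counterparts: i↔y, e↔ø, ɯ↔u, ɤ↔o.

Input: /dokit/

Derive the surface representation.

[dɤkit]

/o/ harmonizes with /i/ ([-round]) → [ɤ]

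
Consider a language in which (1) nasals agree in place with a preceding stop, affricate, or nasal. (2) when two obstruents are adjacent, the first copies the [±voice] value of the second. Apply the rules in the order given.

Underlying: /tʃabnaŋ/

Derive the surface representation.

Rule 1: /n/ after /b/ (labial) → [m]
After rule 1: tʃabmaŋ
Rule 2: no segment meets the rule's conditions; no change.

[tʃabmaŋ]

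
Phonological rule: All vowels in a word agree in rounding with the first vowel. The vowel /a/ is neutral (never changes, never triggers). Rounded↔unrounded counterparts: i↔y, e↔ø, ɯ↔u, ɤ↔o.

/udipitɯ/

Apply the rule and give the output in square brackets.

[udypytu]

/i/ harmonizes with /u/ ([+round]) → [y]
/i/ harmonizes with /u/ ([+round]) → [y]
/ɯ/ harmonizes with /u/ ([+round]) → [u]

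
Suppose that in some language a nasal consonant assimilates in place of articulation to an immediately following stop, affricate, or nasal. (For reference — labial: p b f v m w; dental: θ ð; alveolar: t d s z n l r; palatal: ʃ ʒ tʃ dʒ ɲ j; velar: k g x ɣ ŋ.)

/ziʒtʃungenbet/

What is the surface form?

/n/ before /g/ (velar) → [ŋ]
/n/ before /b/ (labial) → [m]

[ziʒtʃuŋgembet]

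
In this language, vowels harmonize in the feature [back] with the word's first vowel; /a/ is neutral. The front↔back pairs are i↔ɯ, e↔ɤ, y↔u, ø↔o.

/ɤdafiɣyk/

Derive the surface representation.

[ɤdafɯɣuk]

/i/ harmonizes with /ɤ/ ([+back]) → [ɯ]
/y/ harmonizes with /ɤ/ ([+back]) → [u]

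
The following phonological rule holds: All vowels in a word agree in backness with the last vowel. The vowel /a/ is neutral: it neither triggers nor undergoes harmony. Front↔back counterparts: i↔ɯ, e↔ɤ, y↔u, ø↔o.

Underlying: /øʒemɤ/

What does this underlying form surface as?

/ø/ harmonizes with /ɤ/ ([+back]) → [o]
/e/ harmonizes with /ɤ/ ([+back]) → [ɤ]

[oʒɤmɤ]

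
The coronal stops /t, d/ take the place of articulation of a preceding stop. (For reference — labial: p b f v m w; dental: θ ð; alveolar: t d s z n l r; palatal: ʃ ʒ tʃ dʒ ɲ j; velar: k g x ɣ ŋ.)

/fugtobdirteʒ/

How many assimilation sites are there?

/t/ after /g/ (velar) → [k]
/d/ after /b/ (labial) → [b]
2 segments change.

2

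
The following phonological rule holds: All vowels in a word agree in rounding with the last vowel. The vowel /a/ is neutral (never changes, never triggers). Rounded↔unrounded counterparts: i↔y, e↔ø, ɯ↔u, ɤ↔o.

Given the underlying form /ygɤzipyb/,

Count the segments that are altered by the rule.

2

/ɤ/ harmonizes with /y/ ([+round]) → [o]
/i/ harmonizes with /y/ ([+round]) → [y]
2 segments change.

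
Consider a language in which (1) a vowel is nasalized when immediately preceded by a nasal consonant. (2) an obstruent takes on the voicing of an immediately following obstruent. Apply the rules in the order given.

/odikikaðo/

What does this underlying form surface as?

Rule 1: no segment meets the rule's conditions; no change.
After rule 1: odikikaðo
Rule 2: no segment meets the rule's conditions; no change.

[odikikaðo]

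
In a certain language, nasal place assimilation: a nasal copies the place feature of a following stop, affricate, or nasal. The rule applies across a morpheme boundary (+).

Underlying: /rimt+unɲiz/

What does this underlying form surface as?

/m/ before /t/ (alveolar) → [n]
/n/ before /ɲ/ (palatal) → [ɲ]

[rint+uɲɲiz]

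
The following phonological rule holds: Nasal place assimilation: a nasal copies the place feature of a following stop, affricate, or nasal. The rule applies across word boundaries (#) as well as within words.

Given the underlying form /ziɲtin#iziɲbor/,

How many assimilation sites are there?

/ɲ/ before /t/ (alveolar) → [n]
/ɲ/ before /b/ (labial) → [m]
2 segments change.

2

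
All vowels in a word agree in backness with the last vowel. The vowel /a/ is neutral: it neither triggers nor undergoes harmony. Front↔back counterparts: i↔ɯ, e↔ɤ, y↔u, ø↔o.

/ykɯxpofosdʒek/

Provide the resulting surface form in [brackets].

[ykixpøføsdʒek]

/ɯ/ harmonizes with /e/ ([-back]) → [i]
/o/ harmonizes with /e/ ([-back]) → [ø]
/o/ harmonizes with /e/ ([-back]) → [ø]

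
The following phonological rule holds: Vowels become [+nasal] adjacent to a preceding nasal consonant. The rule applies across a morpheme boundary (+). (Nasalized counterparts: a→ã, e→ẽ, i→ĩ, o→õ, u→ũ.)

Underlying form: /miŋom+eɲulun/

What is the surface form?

/i/ after nasal /m/ → [ĩ]
/o/ after nasal /ŋ/ → [õ]
/e/ after nasal /m/ → [ẽ]
/u/ after nasal /ɲ/ → [ũ]

[mĩŋõm+ẽɲũlun]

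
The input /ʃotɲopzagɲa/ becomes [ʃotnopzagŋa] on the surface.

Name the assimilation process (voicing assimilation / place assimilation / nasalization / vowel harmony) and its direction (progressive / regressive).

/ɲ/→[n] /ɲ/→[ŋ].
Each target copies a feature from the preceding segment, so the direction is progressive.

place assimilation, progressive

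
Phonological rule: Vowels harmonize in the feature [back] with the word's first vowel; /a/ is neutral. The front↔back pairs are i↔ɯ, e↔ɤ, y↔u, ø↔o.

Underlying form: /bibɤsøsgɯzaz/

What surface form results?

[bibesøsgizaz]

/ɤ/ harmonizes with /i/ ([-back]) → [e]
/ɯ/ harmonizes with /i/ ([-back]) → [i]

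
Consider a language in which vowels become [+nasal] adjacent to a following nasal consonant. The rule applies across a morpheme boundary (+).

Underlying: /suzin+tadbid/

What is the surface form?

[suzĩn+tadbid]

/i/ before nasal /n/ → [ĩ]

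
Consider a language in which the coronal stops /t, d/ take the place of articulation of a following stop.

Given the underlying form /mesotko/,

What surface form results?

/t/ before /k/ (velar) → [k]

[mesokko]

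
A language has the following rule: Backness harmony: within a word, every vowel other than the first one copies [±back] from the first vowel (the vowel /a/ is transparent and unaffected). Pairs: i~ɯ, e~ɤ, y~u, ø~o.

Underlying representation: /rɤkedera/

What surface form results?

/e/ harmonizes with /ɤ/ ([+back]) → [ɤ]
/e/ harmonizes with /ɤ/ ([+back]) → [ɤ]

[rɤkɤdɤra]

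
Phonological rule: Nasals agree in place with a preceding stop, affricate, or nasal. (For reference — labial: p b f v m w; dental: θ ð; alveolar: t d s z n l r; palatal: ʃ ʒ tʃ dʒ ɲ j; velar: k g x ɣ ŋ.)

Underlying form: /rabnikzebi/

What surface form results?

/n/ after /b/ (labial) → [m]

[rabmikzebi]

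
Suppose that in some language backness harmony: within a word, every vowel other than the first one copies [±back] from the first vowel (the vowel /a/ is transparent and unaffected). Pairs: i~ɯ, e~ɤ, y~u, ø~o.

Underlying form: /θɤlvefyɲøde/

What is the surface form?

[θɤlvɤfuɲodɤ]

/e/ harmonizes with /ɤ/ ([+back]) → [ɤ]
/y/ harmonizes with /ɤ/ ([+back]) → [u]
/ø/ harmonizes with /ɤ/ ([+back]) → [o]
/e/ harmonizes with /ɤ/ ([+back]) → [ɤ]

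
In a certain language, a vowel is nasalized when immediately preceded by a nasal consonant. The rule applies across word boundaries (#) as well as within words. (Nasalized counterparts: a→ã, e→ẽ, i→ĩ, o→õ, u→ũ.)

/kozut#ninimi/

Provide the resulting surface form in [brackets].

/i/ after nasal /n/ → [ĩ]
/i/ after nasal /n/ → [ĩ]
/i/ after nasal /m/ → [ĩ]

[kozut#nĩnĩmĩ]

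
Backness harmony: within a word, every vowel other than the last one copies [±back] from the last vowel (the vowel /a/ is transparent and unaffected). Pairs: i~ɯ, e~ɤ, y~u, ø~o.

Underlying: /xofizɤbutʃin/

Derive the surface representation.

/o/ harmonizes with /i/ ([-back]) → [ø]
/ɤ/ harmonizes with /i/ ([-back]) → [e]
/u/ harmonizes with /i/ ([-back]) → [y]

[xøfizebytʃin]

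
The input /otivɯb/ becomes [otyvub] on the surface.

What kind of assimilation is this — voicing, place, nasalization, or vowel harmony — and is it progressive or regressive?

/i/→[y] /ɯ/→[u].
Vowels agree with the first vowel, so the harmony is progressive.

vowel harmony, progressive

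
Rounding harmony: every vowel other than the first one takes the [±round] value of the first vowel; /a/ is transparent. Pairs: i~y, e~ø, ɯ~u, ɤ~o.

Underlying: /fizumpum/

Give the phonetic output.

[fizɯmpɯm]

/u/ harmonizes with /i/ ([-round]) → [ɯ]
/u/ harmonizes with /i/ ([-round]) → [ɯ]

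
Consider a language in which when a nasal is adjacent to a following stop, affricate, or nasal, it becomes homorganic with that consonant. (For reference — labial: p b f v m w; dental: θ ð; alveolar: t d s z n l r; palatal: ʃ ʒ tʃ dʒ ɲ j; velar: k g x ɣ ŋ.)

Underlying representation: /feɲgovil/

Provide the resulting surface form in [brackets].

[feŋgovil]

/ɲ/ before /g/ (velar) → [ŋ]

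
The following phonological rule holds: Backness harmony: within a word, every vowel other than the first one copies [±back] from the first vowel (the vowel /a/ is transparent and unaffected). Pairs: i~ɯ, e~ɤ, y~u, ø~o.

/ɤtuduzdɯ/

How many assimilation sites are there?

0

No segment meets the rule's conditions.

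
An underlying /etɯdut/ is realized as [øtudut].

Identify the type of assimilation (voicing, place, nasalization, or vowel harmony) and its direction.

vowel harmony, regressive

/e/→[ø] /ɯ/→[u].
Vowels agree with the last vowel, so the harmony is regressive.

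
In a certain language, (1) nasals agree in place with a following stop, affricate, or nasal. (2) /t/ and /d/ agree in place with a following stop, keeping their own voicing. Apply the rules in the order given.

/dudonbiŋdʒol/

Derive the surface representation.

[dudombiɲdʒol]

Rule 1: /n/ before /b/ (labial) → [m]
Rule 1: /ŋ/ before /dʒ/ (palatal) → [ɲ]
After rule 1: dudombiɲdʒol
Rule 2: no segment meets the rule's conditions; no change.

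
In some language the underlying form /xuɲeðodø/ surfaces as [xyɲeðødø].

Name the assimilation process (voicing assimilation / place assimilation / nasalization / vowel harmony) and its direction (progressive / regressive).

vowel harmony, regressive

/u/→[y] /o/→[ø].
Vowels agree with the last vowel, so the harmony is regressive.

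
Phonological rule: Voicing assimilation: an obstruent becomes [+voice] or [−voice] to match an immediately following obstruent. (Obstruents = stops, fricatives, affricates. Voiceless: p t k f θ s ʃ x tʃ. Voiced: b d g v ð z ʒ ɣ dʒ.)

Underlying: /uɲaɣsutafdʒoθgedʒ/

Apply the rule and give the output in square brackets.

/ɣ/ before /s/ (voiceless) → [x]
/f/ before /dʒ/ (voiced) → [v]
/θ/ before /g/ (voiced) → [ð]

[uɲaxsutavdʒoðgedʒ]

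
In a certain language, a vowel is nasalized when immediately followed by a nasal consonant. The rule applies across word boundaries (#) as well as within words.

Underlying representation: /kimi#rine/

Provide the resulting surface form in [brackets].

[kĩmi#rĩne]

/i/ before nasal /m/ → [ĩ]
/i/ before nasal /n/ → [ĩ]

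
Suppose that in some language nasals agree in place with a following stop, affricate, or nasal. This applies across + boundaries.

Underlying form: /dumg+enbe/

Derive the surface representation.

[duŋg+embe]

/m/ before /g/ (velar) → [ŋ]
/n/ before /b/ (labial) → [m]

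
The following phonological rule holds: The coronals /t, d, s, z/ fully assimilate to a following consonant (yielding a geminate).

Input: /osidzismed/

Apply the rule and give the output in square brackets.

/d/ before /z/ → [z] (total assimilation)
/s/ before /m/ → [m] (total assimilation)

[osizzimmed]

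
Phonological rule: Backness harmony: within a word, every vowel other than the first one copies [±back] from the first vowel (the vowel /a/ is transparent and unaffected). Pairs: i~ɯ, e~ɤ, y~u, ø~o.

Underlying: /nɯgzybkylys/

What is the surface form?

[nɯgzubkulus]

/y/ harmonizes with /ɯ/ ([+back]) → [u]
/y/ harmonizes with /ɯ/ ([+back]) → [u]
/y/ harmonizes with /ɯ/ ([+back]) → [u]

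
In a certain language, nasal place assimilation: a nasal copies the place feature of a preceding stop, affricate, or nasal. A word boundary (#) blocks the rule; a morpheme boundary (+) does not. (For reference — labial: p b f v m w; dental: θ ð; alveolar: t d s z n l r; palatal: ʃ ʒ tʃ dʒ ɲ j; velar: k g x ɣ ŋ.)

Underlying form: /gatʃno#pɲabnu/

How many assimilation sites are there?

3

/n/ after /tʃ/ (palatal) → [ɲ]
/ɲ/ after /p/ (labial) → [m]
/n/ after /b/ (labial) → [m]
3 segments change.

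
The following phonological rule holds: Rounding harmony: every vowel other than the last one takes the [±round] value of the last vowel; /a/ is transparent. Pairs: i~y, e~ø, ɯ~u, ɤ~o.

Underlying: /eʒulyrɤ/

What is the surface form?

/u/ harmonizes with /ɤ/ ([-round]) → [ɯ]
/y/ harmonizes with /ɤ/ ([-round]) → [i]

[eʒɯlirɤ]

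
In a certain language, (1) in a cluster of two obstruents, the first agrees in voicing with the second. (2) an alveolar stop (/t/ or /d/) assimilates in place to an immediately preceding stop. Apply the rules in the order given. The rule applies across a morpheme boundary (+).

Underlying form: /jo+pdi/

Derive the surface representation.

Rule 1: /p/ before /d/ (voiced) → [b]
After rule 1: jo+bdi
Rule 2: /d/ after /b/ (labial) → [b]

[jo+bbi]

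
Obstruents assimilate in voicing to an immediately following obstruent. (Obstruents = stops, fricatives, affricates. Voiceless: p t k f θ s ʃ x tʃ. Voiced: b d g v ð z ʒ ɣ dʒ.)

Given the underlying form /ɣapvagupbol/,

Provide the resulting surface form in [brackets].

[ɣabvagubbol]

/p/ before /v/ (voiced) → [b]
/p/ before /b/ (voiced) → [b]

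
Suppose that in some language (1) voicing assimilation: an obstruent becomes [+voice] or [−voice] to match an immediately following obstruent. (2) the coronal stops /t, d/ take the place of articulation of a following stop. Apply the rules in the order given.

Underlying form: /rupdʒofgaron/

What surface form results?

[rubdʒovgaron]

Rule 1: /p/ before /dʒ/ (voiced) → [b]
Rule 1: /f/ before /g/ (voiced) → [v]
After rule 1: rubdʒovgaron
Rule 2: no segment meets the rule's conditions; no change.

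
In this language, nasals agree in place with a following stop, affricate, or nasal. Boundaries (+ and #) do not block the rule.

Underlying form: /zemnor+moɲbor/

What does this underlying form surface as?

/m/ before /n/ (alveolar) → [n]
/ɲ/ before /b/ (labial) → [m]

[zennor+mombor]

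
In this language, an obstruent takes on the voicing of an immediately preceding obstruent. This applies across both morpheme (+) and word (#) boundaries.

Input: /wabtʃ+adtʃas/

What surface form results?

[wabdʒ+addʒas]

/tʃ/ after /b/ (voiced) → [dʒ]
/tʃ/ after /d/ (voiced) → [dʒ]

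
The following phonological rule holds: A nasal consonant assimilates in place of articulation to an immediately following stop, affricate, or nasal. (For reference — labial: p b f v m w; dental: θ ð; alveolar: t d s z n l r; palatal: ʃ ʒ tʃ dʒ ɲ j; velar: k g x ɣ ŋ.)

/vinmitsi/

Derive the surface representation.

[vimmitsi]

/n/ before /m/ (labial) → [m]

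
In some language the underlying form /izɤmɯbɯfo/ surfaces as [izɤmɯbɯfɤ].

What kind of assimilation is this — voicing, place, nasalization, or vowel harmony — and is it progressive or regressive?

vowel harmony, progressive

/o/→[ɤ].
Vowels agree with the first vowel, so the harmony is progressive.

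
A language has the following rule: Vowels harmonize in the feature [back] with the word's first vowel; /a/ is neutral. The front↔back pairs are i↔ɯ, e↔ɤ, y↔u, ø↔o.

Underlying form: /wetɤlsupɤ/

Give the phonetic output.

/ɤ/ harmonizes with /e/ ([-back]) → [e]
/u/ harmonizes with /e/ ([-back]) → [y]
/ɤ/ harmonizes with /e/ ([-back]) → [e]

[wetelsype]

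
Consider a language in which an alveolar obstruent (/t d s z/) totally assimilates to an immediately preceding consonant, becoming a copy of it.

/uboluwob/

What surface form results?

no segment meets the rule's conditions; no change.

[uboluwob]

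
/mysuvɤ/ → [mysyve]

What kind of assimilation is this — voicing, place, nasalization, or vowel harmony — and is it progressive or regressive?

vowel harmony, progressive

/u/→[y] /ɤ/→[e].
Vowels agree with the first vowel, so the harmony is progressive.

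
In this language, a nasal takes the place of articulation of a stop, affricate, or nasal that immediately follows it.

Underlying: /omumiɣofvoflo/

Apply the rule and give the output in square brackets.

no segment meets the rule's conditions; no change.

[omumiɣofvoflo]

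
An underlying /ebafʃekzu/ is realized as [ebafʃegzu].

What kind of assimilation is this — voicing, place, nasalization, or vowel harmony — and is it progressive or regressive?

/k/→[g].
Each target copies a feature from the following segment, so the direction is regressive.

voicing assimilation, regressive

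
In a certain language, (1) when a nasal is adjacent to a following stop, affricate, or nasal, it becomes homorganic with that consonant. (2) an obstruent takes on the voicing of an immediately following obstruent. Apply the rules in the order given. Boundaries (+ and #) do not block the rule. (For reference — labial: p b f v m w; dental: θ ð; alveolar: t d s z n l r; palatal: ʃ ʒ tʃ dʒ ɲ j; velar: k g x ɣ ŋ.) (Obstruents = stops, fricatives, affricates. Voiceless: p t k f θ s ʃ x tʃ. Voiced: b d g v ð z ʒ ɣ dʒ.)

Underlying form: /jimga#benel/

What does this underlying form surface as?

Rule 1: /m/ before /g/ (velar) → [ŋ]
After rule 1: jiŋga#benel
Rule 2: no segment meets the rule's conditions; no change.

[jiŋga#benel]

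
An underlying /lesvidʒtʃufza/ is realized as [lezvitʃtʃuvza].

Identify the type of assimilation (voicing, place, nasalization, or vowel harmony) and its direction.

voicing assimilation, regressive

/s/→[z] /dʒ/→[tʃ] /f/→[v].
Each target copies a feature from the following segment, so the direction is regressive.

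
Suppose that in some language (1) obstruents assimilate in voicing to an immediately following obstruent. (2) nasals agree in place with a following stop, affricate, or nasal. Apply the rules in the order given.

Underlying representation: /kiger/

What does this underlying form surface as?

Rule 1: no segment meets the rule's conditions; no change.
After rule 1: kiger
Rule 2: no segment meets the rule's conditions; no change.

[kiger]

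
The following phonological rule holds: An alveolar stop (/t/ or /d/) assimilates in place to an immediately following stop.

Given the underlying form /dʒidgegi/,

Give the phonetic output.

[dʒiggegi]

/d/ before /g/ (velar) → [g]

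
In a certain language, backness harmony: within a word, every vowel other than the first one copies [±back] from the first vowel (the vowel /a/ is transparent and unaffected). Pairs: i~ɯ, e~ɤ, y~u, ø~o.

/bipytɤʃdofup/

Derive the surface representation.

[bipyteʃdøfyp]

/ɤ/ harmonizes with /i/ ([-back]) → [e]
/o/ harmonizes with /i/ ([-back]) → [ø]
/u/ harmonizes with /i/ ([-back]) → [y]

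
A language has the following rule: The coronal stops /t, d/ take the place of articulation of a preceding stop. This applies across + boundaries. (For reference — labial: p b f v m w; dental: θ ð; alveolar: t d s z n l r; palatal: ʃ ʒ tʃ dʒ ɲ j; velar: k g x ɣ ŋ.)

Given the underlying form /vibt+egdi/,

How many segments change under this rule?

/t/ after /b/ (labial) → [p]
/d/ after /g/ (velar) → [g]
2 segments change.

2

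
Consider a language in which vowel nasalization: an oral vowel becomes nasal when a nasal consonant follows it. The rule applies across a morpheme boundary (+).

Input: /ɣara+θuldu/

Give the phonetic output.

[ɣara+θuldu]

no segment meets the rule's conditions; no change.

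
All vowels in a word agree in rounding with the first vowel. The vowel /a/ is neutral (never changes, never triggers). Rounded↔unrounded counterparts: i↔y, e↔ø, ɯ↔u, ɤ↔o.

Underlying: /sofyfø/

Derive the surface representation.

[sofyfø]

no segment meets the rule's conditions; no change.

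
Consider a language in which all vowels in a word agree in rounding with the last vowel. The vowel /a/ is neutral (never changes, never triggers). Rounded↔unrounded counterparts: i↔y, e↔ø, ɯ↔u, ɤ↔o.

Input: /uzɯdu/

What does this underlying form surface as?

[uzudu]

/ɯ/ harmonizes with /u/ ([+round]) → [u]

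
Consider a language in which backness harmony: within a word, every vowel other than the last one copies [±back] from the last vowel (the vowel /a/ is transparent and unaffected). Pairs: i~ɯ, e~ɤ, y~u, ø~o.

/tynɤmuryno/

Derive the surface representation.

[tunɤmuruno]

/y/ harmonizes with /o/ ([+back]) → [u]
/y/ harmonizes with /o/ ([+back]) → [u]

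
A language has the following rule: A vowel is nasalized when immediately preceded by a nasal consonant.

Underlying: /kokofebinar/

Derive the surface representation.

[kokofebinãr]

/a/ after nasal /n/ → [ã]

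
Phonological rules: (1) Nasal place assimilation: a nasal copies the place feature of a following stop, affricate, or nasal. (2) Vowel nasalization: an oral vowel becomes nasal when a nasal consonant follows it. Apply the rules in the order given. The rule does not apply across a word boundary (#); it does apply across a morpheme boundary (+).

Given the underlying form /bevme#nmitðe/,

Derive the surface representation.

[bevme#mmitðe]

Rule 1: /n/ before /m/ (labial) → [m]
After rule 1: bevme#mmitðe
Rule 2: no segment meets the rule's conditions; no change.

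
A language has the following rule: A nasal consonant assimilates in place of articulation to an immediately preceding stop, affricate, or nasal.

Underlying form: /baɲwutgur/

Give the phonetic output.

[baɲwutgur]

no segment meets the rule's conditions; no change.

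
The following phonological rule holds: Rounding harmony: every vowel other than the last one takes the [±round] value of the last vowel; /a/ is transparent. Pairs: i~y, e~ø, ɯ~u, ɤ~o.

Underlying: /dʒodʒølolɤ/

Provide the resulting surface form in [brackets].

[dʒɤdʒelɤlɤ]

/o/ harmonizes with /ɤ/ ([-round]) → [ɤ]
/ø/ harmonizes with /ɤ/ ([-round]) → [e]
/o/ harmonizes with /ɤ/ ([-round]) → [ɤ]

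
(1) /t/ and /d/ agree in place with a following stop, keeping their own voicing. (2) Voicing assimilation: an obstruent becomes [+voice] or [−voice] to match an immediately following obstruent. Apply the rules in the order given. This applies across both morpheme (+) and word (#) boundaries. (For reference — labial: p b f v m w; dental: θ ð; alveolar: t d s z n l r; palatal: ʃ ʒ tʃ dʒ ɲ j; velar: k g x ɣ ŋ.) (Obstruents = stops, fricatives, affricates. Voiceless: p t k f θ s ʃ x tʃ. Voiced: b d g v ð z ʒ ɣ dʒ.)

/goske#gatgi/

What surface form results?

[goske#gaggi]

Rule 1: /t/ before /g/ (velar) → [k]
After rule 1: goske#gakgi
Rule 2: /k/ before /g/ (voiced) → [g]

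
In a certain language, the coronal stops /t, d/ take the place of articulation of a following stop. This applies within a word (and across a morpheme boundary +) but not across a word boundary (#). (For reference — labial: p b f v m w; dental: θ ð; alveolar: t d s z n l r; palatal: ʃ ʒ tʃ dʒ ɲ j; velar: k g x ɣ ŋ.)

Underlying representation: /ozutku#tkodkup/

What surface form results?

[ozukku#kkogkup]

/t/ before /k/ (velar) → [k]
/t/ before /k/ (velar) → [k]
/d/ before /k/ (velar) → [g]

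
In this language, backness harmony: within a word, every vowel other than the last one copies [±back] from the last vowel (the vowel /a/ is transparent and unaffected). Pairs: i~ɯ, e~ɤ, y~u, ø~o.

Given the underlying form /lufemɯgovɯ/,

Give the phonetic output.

[lufɤmɯgovɯ]

/e/ harmonizes with /ɯ/ ([+back]) → [ɤ]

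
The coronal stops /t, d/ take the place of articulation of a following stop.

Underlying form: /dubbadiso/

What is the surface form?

[dubbadiso]

no segment meets the rule's conditions; no change.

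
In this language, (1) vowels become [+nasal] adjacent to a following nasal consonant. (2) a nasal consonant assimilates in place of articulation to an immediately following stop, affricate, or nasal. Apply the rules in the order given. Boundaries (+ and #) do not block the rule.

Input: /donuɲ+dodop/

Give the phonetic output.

[dõnũn+dodop]

Rule 1: /o/ before nasal /n/ → [õ]
Rule 1: /u/ before nasal /ɲ/ → [ũ]
After rule 1: dõnũɲ+dodop
Rule 2: /ɲ/ before /d/ (alveolar) → [n]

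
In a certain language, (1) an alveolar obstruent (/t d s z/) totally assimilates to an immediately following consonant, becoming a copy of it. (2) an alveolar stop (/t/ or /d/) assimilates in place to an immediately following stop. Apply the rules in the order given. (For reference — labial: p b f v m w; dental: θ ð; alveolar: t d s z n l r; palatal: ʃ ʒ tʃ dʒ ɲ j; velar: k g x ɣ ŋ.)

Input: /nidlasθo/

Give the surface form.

[nillaθθo]

Rule 1: /d/ before /l/ → [l] (total assimilation)
Rule 1: /s/ before /θ/ → [θ] (total assimilation)
After rule 1: nillaθθo
Rule 2: no segment meets the rule's conditions; no change.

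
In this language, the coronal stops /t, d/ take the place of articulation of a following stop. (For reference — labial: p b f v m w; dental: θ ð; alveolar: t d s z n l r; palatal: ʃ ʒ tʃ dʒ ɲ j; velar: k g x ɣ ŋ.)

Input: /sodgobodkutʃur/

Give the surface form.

[soggobogkutʃur]

/d/ before /g/ (velar) → [g]
/d/ before /k/ (velar) → [g]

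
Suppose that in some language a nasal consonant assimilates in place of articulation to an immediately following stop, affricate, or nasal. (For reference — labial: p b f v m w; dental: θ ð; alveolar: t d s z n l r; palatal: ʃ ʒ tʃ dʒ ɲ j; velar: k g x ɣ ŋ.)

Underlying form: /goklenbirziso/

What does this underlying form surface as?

/n/ before /b/ (labial) → [m]

[goklembirziso]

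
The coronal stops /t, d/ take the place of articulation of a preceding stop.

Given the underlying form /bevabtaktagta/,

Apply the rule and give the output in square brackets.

[bevabpakkagka]

/t/ after /b/ (labial) → [p]
/t/ after /k/ (velar) → [k]
/t/ after /g/ (velar) → [k]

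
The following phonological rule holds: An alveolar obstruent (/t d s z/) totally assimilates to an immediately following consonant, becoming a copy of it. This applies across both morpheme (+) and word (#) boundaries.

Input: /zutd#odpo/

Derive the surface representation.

[zudd#oppo]

/t/ before /d/ → [d] (total assimilation)
/d/ before /p/ → [p] (total assimilation)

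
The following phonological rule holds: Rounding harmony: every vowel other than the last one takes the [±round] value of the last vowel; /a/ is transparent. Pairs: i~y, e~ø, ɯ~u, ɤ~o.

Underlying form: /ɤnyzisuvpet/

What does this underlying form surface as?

/y/ harmonizes with /e/ ([-round]) → [i]
/u/ harmonizes with /e/ ([-round]) → [ɯ]

[ɤnizisɯvpet]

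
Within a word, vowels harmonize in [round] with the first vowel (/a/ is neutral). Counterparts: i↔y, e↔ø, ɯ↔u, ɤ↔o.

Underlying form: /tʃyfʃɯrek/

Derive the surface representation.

/ɯ/ harmonizes with /y/ ([+round]) → [u]
/e/ harmonizes with /y/ ([+round]) → [ø]

[tʃyfʃurøk]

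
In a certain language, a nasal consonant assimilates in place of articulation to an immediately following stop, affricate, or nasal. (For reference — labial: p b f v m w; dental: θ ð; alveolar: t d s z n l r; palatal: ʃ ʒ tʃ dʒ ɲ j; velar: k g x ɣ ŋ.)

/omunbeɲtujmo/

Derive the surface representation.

[omumbentujmo]

/n/ before /b/ (labial) → [m]
/ɲ/ before /t/ (alveolar) → [n]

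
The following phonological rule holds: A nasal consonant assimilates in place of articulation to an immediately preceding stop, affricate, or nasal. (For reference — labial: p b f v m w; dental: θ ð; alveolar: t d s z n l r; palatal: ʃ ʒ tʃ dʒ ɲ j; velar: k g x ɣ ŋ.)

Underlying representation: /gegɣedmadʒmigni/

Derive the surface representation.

/m/ after /d/ (alveolar) → [n]
/m/ after /dʒ/ (palatal) → [ɲ]
/n/ after /g/ (velar) → [ŋ]

[gegɣednadʒɲigŋi]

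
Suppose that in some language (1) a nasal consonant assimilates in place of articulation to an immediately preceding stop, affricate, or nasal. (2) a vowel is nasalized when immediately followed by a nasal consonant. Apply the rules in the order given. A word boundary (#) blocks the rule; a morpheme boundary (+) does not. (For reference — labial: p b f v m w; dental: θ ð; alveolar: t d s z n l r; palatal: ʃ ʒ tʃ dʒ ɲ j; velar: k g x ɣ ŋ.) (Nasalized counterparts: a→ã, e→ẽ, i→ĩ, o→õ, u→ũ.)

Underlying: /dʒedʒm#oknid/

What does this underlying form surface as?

[dʒedʒɲ#okŋid]

Rule 1: /m/ after /dʒ/ (palatal) → [ɲ]
Rule 1: /n/ after /k/ (velar) → [ŋ]
After rule 1: dʒedʒɲ#okŋid
Rule 2: no segment meets the rule's conditions; no change.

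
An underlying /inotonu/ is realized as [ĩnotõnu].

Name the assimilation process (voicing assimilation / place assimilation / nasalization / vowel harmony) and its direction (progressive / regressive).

/i/→[ĩ] /o/→[õ].
Each target copies a feature from the following segment, so the direction is regressive.

nasalization, regressive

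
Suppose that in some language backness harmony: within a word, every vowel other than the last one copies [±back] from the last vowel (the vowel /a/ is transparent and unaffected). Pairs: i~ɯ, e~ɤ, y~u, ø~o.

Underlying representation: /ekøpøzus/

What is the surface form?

[ɤkopozus]

/e/ harmonizes with /u/ ([+back]) → [ɤ]
/ø/ harmonizes with /u/ ([+back]) → [o]
/ø/ harmonizes with /u/ ([+back]) → [o]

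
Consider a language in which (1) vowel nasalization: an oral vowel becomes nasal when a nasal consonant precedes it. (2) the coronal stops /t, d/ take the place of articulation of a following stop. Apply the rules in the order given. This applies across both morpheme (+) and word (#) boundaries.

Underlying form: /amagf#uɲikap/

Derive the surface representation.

[amãgf#uɲĩkap]

Rule 1: /a/ after nasal /m/ → [ã]
Rule 1: /i/ after nasal /ɲ/ → [ĩ]
After rule 1: amãgf#uɲĩkap
Rule 2: no segment meets the rule's conditions; no change.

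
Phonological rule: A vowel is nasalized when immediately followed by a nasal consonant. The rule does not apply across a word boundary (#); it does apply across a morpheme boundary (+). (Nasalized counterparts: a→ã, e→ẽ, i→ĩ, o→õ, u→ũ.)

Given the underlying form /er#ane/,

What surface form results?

[er#ãne]

/a/ before nasal /n/ → [ã]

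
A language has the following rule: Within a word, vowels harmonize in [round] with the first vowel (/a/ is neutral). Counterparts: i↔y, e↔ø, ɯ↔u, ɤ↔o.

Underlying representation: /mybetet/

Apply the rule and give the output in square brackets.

[mybøtøt]

/e/ harmonizes with /y/ ([+round]) → [ø]
/e/ harmonizes with /y/ ([+round]) → [ø]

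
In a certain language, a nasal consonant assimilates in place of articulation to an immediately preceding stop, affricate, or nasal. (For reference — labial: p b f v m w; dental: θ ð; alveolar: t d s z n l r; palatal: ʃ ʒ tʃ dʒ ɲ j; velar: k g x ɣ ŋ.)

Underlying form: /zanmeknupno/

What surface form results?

/m/ after /n/ (alveolar) → [n]
/n/ after /k/ (velar) → [ŋ]
/n/ after /p/ (labial) → [m]

[zannekŋupmo]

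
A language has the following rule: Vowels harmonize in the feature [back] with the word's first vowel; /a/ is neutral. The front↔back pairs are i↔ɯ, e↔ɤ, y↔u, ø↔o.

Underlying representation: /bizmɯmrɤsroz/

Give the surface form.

[bizmimresrøz]

/ɯ/ harmonizes with /i/ ([-back]) → [i]
/ɤ/ harmonizes with /i/ ([-back]) → [e]
/o/ harmonizes with /i/ ([-back]) → [ø]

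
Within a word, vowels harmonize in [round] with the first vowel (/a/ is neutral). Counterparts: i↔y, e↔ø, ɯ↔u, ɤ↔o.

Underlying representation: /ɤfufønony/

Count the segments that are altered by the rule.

/u/ harmonizes with /ɤ/ ([-round]) → [ɯ]
/ø/ harmonizes with /ɤ/ ([-round]) → [e]
/o/ harmonizes with /ɤ/ ([-round]) → [ɤ]
/y/ harmonizes with /ɤ/ ([-round]) → [i]
4 segments change.

4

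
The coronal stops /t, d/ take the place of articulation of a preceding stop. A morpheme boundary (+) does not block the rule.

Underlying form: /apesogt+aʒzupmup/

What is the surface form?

[apesogk+aʒzupmup]

/t/ after /g/ (velar) → [k]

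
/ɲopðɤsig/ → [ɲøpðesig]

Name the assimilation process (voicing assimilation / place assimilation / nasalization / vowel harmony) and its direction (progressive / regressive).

vowel harmony, regressive

/o/→[ø] /ɤ/→[e].
Vowels agree with the last vowel, so the harmony is regressive.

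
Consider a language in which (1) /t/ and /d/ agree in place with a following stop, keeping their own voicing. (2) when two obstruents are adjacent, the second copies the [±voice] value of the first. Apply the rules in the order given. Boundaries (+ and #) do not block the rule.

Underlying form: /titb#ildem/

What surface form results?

Rule 1: /t/ before /b/ (labial) → [p]
After rule 1: tipb#ildem
Rule 2: /b/ after /p/ (voiceless) → [p]

[tipp#ildem]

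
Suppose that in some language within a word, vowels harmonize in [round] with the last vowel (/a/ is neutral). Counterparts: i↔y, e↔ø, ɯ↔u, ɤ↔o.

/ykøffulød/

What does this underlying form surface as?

[ykøffulød]

no segment meets the rule's conditions; no change.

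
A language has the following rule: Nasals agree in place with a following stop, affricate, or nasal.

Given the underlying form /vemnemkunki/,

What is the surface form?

[venneŋkuŋki]

/m/ before /n/ (alveolar) → [n]
/m/ before /k/ (velar) → [ŋ]
/n/ before /k/ (velar) → [ŋ]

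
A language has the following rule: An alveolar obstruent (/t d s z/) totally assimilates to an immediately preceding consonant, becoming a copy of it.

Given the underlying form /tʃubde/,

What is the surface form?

[tʃubbe]

/d/ after /b/ → [b] (total assimilation)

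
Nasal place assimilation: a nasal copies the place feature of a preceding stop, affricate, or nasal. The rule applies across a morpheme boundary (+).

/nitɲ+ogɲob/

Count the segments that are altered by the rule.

/ɲ/ after /t/ (alveolar) → [n]
/ɲ/ after /g/ (velar) → [ŋ]
2 segments change.

2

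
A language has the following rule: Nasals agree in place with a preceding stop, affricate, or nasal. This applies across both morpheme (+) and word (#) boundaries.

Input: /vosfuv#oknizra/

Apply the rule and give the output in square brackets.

/n/ after /k/ (velar) → [ŋ]

[vosfuv#okŋizra]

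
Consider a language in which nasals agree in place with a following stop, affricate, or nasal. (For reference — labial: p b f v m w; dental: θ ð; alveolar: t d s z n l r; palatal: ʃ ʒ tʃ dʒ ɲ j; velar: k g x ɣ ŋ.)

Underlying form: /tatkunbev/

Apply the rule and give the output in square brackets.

/n/ before /b/ (labial) → [m]

[tatkumbev]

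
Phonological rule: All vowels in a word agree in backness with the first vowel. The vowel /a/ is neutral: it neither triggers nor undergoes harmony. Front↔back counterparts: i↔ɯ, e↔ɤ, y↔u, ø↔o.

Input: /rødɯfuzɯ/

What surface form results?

[rødifyzi]

/ɯ/ harmonizes with /ø/ ([-back]) → [i]
/u/ harmonizes with /ø/ ([-back]) → [y]
/ɯ/ harmonizes with /ø/ ([-back]) → [i]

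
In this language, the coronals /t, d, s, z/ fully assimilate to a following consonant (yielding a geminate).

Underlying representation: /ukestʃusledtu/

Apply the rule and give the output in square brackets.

/s/ before /tʃ/ → [tʃ] (total assimilation)
/s/ before /l/ → [l] (total assimilation)
/d/ before /t/ → [t] (total assimilation)

[uketʃtʃullettu]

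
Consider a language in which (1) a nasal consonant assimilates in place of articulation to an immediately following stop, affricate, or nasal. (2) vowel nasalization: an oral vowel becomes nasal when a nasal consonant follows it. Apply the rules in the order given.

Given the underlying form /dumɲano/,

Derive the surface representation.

[dũɲɲãno]

Rule 1: /m/ before /ɲ/ (palatal) → [ɲ]
After rule 1: duɲɲano
Rule 2: /u/ before nasal /ɲ/ → [ũ]
Rule 2: /a/ before nasal /n/ → [ã]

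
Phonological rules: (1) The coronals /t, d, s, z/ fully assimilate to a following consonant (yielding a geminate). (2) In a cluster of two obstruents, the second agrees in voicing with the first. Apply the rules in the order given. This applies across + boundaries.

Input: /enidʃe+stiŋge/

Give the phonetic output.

Rule 1: /d/ before /ʃ/ → [ʃ] (total assimilation)
Rule 1: /s/ before /t/ → [t] (total assimilation)
After rule 1: eniʃʃe+ttiŋge
Rule 2: no segment meets the rule's conditions; no change.

[eniʃʃe+ttiŋge]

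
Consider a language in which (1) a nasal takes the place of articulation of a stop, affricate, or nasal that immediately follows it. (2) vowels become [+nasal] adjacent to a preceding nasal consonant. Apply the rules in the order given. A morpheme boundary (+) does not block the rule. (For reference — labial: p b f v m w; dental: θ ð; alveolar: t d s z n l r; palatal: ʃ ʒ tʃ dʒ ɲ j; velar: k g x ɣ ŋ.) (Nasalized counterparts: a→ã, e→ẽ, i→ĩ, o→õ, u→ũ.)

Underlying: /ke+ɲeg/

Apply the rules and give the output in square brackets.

[ke+ɲẽg]

Rule 1: no segment meets the rule's conditions; no change.
After rule 1: ke+ɲeg
Rule 2: /e/ after nasal /ɲ/ → [ẽ]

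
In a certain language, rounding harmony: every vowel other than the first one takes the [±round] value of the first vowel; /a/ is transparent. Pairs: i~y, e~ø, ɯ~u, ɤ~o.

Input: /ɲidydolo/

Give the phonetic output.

[ɲididɤlɤ]

/y/ harmonizes with /i/ ([-round]) → [i]
/o/ harmonizes with /i/ ([-round]) → [ɤ]
/o/ harmonizes with /i/ ([-round]) → [ɤ]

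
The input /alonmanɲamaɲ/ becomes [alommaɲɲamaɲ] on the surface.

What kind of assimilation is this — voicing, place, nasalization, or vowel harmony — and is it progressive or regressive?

/n/→[m] /n/→[ɲ].
Each target copies a feature from the following segment, so the direction is regressive.

place assimilation, regressive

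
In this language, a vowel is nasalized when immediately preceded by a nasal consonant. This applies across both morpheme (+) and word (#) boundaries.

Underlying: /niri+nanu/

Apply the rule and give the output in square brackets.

[nĩri+nãnũ]

/i/ after nasal /n/ → [ĩ]
/a/ after nasal /n/ → [ã]
/u/ after nasal /n/ → [ũ]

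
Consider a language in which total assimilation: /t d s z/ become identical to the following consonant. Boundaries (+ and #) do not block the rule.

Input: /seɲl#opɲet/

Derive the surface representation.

[seɲl#opɲet]

no segment meets the rule's conditions; no change.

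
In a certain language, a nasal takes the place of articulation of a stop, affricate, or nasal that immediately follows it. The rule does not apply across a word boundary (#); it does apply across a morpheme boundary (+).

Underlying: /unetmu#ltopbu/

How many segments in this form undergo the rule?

No segment meets the rule's conditions.

0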